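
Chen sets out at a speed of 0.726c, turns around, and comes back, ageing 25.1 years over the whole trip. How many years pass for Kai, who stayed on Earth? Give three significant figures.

Δt = 36.5 years

γ = 1/√(1 − 0.726²) = 1/√0.4729 = 1.454
Earth-frame duration is the dilated interval: Δt = γτ = 1.454 × 25.1 years.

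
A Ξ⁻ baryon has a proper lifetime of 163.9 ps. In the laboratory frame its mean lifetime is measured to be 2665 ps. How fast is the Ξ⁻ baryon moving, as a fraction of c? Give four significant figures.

β = 0.9981

γ = Δt/τ₀ = 2665/163.9 = 16.26
β = √(1 − 1/γ²) = √(1 − 0.003782) = √0.9962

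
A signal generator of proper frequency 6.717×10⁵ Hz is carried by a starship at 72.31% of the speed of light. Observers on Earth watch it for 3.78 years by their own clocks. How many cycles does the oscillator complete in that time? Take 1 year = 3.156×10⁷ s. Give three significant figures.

β = 0.7231; γ = 1/√(1 − 0.7231²) = 1/√0.4771 = 1.448
During 3.78 years of lab time, the oscillator's proper time advances by τ = Δt/γ = 3.78/1.448 = 2.611 years = 8.240×10⁷ s.
N = f × τ = 6.717×10⁵ × 8.240×10⁷ = 5.535×10¹³.

N = 5.54×10¹³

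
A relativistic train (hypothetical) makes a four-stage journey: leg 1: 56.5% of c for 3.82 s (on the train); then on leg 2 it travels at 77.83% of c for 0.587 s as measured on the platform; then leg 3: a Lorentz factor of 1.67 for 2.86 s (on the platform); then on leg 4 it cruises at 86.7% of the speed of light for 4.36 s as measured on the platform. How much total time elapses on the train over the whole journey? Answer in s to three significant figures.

τ = 8.07 s

Leg 1: 3.82 s is already measured on the train.
Leg 2: β = 0.7783; γ = 1/√(1 − 0.7783²) = 1/√0.3942 = 1.593; τ_2 = 0.587/1.593 = 0.3686 s.
Leg 3: γ = 1.67; τ_3 = 2.86/1.670 = 1.713 s.
Leg 4: β = 0.867; γ = 1/√(1 − 0.867²) = 1/√0.2483 = 2.007; τ_4 = 4.36/2.007 = 2.173 s.
Total: 3.820 + 0.3686 + 1.713 + 2.173 s.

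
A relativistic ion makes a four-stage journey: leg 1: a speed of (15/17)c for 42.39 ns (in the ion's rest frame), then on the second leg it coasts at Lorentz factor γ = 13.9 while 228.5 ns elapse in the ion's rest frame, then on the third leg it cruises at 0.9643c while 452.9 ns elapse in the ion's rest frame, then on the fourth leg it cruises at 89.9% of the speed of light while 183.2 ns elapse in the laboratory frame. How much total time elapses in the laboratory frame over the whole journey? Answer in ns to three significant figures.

Δt = 5160 ns

Leg 1: γ = 1/√(1 − (15/17)²) = 17/8 = 2.125; Δt_1 = 2.125 × 42.39 = 90.08 ns.
Leg 2: γ = 13.9; Δt_2 = 13.90 × 228.5 = 3176 ns.
Leg 3: γ = 1/√(1 − 0.9643²) = 1/√0.07013 = 3.776; Δt_3 = 3.776 × 452.9 = 1710 ns.
Leg 4: 183.2 ns is already measured in the laboratory frame.
Total: 90.08 + 3176 + 1710 + 183.2 ns.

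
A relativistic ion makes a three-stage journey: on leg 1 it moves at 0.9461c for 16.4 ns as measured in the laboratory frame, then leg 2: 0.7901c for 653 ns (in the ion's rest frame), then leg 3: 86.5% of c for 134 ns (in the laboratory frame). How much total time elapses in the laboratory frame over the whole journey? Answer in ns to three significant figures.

Leg 1: 16.4 ns is already measured in the laboratory frame.
Leg 2: γ = 1/√(1 − 0.7901²) = 1/√0.3757 = 1.631; Δt_2 = 1.631 × 653 = 1065 ns.
Leg 3: 134 ns is already measured in the laboratory frame.
Total: 16.40 + 1065 + 134.0 ns.

Δt = 1220 ns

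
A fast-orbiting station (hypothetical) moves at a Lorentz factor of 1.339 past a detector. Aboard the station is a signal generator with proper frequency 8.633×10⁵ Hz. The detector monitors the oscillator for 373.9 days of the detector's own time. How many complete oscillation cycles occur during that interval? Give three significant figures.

N = 2.08×10¹³

γ = 1.339
During 373.9 days of lab time, the oscillator's proper time advances by τ = Δt/γ = 373.9/1.339 = 279.2 days = 2.413×10⁷ s.
N = f × τ = 8.633×10⁵ × 2.413×10⁷ = 2.083×10¹³.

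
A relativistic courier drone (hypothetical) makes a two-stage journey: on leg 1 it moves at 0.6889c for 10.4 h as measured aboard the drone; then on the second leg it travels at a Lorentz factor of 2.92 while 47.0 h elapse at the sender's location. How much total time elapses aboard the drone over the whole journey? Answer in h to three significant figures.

Leg 1: 10.4 h is already measured aboard the drone.
Leg 2: γ = 2.92; τ_2 = 47.0/2.920 = 16.10 h.
Total: 10.40 + 16.10 h.

τ = 26.5 h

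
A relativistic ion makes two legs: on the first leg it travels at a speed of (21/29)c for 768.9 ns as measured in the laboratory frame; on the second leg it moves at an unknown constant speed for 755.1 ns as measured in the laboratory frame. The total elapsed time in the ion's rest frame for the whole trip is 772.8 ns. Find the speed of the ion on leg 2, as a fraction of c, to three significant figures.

Leg 1: γ = 1/√(1 − (21/29)²) = 29/20 = 1.450; τ_1 = 768.9/1.450 = 530.3 ns.
Leg 2: speed unknown; τ_2 = 755.1/γ_2.
Total proper time: 530.3 + τ_2 = 772.8, so τ_2 = 772.8 − 530.3 = 242.5 ns.
γ_2 = 755.1/242.5 = 3.114; β = √(1 − 1/γ²) = √0.8968.

β = 0.947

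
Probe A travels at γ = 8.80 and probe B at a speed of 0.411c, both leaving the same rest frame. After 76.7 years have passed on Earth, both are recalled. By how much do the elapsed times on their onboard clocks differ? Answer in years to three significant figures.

|τ_A − τ_B| = 61.2 years

A: γ = 8.80; τ_A = 76.7/8.800 = 8.716 years.
B: γ = 1/√(1 − 0.411²) = 1/√0.8311 = 1.097; τ_B = 76.7/1.097 = 69.92 years.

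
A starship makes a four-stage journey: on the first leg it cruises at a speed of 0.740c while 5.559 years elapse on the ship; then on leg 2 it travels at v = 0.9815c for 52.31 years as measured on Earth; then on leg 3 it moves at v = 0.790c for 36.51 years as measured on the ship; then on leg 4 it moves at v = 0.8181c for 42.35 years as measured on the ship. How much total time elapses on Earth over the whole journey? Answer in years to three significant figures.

Leg 1: γ = 1/√(1 − 0.740²) = 1/√0.4524 = 1.487; Δt_1 = 1.487 × 5.559 = 8.265 years.
Leg 2: 52.31 years is already measured on Earth.
Leg 3: γ = 1/√(1 − 0.790²) = 1/√0.3759 = 1.631; Δt_3 = 1.631 × 36.51 = 59.55 years.
Leg 4: γ = 1/√(1 − 0.8181²) = 1/√0.3307 = 1.739; Δt_4 = 1.739 × 42.35 = 73.64 years.
Total: 8.265 + 52.31 + 59.55 + 73.64 years.

Δt = 194 years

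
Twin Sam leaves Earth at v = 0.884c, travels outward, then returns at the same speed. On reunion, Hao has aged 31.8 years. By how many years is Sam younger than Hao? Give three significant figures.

Δt − τ = 16.9 years

γ = 1/√(1 − 0.884²) = 1/√0.2185 = 2.139
Sam's elapsed proper time: τ = 31.8/2.139 = 14.87 years.
Age gap = Δt − τ = 31.8 − 14.87 years.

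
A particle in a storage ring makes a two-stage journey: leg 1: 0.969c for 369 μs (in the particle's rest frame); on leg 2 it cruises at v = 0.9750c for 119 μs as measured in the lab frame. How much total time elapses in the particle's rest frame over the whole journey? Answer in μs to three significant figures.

Leg 1: 369 μs is already measured in the particle's rest frame.
Leg 2: γ = 1/√(1 − 0.9750²) = 1/√0.04938 = 4.500; τ_2 = 119/4.500 = 26.44 μs.
Total: 369.0 + 26.44 μs.

τ = 395 μs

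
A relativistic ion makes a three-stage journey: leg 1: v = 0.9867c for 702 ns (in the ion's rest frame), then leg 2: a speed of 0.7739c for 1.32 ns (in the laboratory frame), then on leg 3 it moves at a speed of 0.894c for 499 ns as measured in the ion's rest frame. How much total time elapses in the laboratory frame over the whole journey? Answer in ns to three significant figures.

Δt = 5430 ns

Leg 1: γ = 1/√(1 − 0.9867²) = 1/√0.02642 = 6.152; Δt_1 = 6.152 × 702 = 4319 ns.
Leg 2: 1.32 ns is already measured in the laboratory frame.
Leg 3: γ = 1/√(1 − 0.894²) = 1/√0.2008 = 2.232; Δt_3 = 2.232 × 499 = 1114 ns.
Total: 4319 + 1.320 + 1114 ns.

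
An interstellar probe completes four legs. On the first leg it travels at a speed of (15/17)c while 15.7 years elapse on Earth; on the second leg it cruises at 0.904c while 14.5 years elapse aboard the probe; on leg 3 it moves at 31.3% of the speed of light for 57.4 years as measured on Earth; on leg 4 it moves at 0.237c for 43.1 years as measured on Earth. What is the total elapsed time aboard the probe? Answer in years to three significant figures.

τ = 118 years

Leg 1: γ = 1/√(1 − (15/17)²) = 17/8 = 2.125; τ_1 = 15.7/2.125 = 7.388 years.
Leg 2: 14.5 years is already measured aboard the probe.
Leg 3: β = 0.313; γ = 1/√(1 − 0.313²) = 1/√0.9020 = 1.053; τ_3 = 57.4/1.053 = 54.52 years.
Leg 4: γ = 1/√(1 − 0.237²) = 1/√0.9438 = 1.029; τ_4 = 43.1/1.029 = 41.87 years.
Total: 7.388 + 14.50 + 54.52 + 41.87 years.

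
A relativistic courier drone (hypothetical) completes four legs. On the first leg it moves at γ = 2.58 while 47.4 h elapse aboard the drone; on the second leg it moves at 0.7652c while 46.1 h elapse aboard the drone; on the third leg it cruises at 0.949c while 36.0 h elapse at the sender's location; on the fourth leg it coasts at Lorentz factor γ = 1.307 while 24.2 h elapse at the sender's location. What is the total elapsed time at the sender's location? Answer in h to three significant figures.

Δt = 254 h

Leg 1: γ = 2.58; Δt_1 = 2.580 × 47.4 = 122.3 h.
Leg 2: γ = 1/√(1 − 0.7652²) = 1/√0.4145 = 1.553; Δt_2 = 1.553 × 46.1 = 71.61 h.
Leg 3: 36.0 h is already measured at the sender's location.
Leg 4: 24.2 h is already measured at the sender's location.
Total: 122.3 + 71.61 + 36.00 + 24.20 h.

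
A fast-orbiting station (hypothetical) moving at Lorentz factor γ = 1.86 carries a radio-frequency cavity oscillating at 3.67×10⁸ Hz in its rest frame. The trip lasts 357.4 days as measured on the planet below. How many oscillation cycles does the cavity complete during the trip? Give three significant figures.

N = 6.09×10¹⁵

γ = 1.86
The oscillator's own cycle count is N = f × τ where τ is the proper time aboard the station. τ = Δt/γ = 357.4/1.860 = 192.2 days = 1.660×10⁷ s.
N = 3.67×10⁸ × 1.660×10⁷ = 6.093×10¹⁵.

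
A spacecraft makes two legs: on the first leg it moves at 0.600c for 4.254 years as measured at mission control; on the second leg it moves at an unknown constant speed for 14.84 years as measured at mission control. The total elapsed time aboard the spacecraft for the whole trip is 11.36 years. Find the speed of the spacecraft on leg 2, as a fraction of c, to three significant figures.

β = 0.844

Leg 1: γ = 1/√(1 − 0.600²) = 5/4 = 1.250; τ_1 = 4.254/1.250 = 3.403 years.
Leg 2: speed unknown; τ_2 = 14.84/γ_2.
Total proper time: 3.403 + τ_2 = 11.36, so τ_2 = 11.36 − 3.403 = 7.957 years.
γ_2 = 14.84/7.957 = 1.865; β = √(1 − 1/γ²) = √0.7125.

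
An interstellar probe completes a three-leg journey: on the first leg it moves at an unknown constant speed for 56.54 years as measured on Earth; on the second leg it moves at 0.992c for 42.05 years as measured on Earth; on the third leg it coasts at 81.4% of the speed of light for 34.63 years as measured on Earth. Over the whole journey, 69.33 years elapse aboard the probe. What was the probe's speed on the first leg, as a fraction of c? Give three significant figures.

β = 0.630

Leg 1: speed unknown; τ_1 = 56.54/γ_1.
Leg 2: γ = 1/√(1 − 0.992²) = 1/√0.01594 = 7.922; τ_2 = 42.05/7.922 = 5.308 years.
Leg 3: β = 0.814; γ = 1/√(1 − 0.814²) = 1/√0.3374 = 1.722; τ_3 = 34.63/1.722 = 20.12 years.
Total proper time: τ_1 + 5.308 + 20.12 = 69.33, so τ_1 = 69.33 − 25.42 = 43.91 years.
γ_1 = 56.54/43.91 = 1.288; β = √(1 − 1/γ²) = √0.3970.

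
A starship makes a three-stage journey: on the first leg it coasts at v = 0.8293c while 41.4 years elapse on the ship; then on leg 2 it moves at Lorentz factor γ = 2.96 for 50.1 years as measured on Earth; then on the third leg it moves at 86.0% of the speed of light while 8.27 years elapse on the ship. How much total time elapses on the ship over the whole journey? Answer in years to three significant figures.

Leg 1: 41.4 years is already measured on the ship.
Leg 2: γ = 2.96; τ_2 = 50.1/2.960 = 16.93 years.
Leg 3: 8.27 years is already measured on the ship.
Total: 41.40 + 16.93 + 8.270 years.

τ = 66.6 years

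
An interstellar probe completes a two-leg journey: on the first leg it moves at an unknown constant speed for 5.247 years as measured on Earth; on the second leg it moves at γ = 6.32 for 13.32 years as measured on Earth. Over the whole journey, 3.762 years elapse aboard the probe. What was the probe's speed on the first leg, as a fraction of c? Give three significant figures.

β = 0.949

Leg 1: speed unknown; τ_1 = 5.247/γ_1.
Leg 2: γ = 6.32; τ_2 = 13.32/6.320 = 2.108 years.
Total proper time: τ_1 + 2.108 = 3.762, so τ_1 = 3.762 − 2.108 = 1.654 years.
γ_1 = 5.247/1.654 = 3.172; β = √(1 − 1/γ²) = √0.9006.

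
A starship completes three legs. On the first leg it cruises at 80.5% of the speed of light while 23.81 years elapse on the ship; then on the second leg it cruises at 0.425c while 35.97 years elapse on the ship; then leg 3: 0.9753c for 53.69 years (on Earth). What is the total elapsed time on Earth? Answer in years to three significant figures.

Δt = 134 years

Leg 1: β = 0.805; γ = 1/√(1 − 0.805²) = 1/√0.3520 = 1.686; Δt_1 = 1.686 × 23.81 = 40.13 years.
Leg 2: γ = 1/√(1 − 0.425²) = 1/√0.8194 = 1.105; Δt_2 = 1.105 × 35.97 = 39.74 years.
Leg 3: 53.69 years is already measured on Earth.
Total: 40.13 + 39.74 + 53.69 years.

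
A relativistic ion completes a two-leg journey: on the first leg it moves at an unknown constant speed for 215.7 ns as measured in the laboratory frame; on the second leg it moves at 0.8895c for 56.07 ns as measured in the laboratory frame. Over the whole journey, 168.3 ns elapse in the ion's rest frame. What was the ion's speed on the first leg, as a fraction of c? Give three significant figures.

β = 0.750

Leg 1: speed unknown; τ_1 = 215.7/γ_1.
Leg 2: γ = 1/√(1 − 0.8895²) = 1/√0.2088 = 2.188; τ_2 = 56.07/2.188 = 25.62 ns.
Total proper time: τ_1 + 25.62 = 168.3, so τ_1 = 168.3 − 25.62 = 142.7 ns.
γ_1 = 215.7/142.7 = 1.512; β = √(1 − 1/γ²) = √0.5625.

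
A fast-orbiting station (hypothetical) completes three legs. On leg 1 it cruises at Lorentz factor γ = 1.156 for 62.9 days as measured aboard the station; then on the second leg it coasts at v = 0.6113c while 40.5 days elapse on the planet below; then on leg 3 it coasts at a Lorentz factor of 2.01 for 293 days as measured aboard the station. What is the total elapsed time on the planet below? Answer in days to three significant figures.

Leg 1: γ = 1.156; Δt_1 = 1.156 × 62.9 = 72.71 days.
Leg 2: 40.5 days is already measured on the planet below.
Leg 3: γ = 2.01; Δt_3 = 2.010 × 293 = 588.9 days.
Total: 72.71 + 40.50 + 588.9 days.

Δt = 702 days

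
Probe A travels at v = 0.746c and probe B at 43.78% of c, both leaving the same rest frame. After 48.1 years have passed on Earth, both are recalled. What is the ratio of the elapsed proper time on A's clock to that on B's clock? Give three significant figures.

A: γ = 1/√(1 − 0.746²) = 1/√0.4435 = 1.502. B: β = 0.4378; γ = 1/√(1 − 0.4378²) = 1/√0.8083 = 1.112.
τ_A/τ_B = γ_B/γ_A = 1.112/1.502 = 0.7407, so τ_A/τ_B = 0.7407.

τ_A/τ_B = 0.741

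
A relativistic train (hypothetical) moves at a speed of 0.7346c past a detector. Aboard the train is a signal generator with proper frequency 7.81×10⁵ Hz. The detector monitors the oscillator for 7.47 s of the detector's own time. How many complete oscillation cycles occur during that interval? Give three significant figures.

N = 3.96×10⁶

γ = 1/√(1 − 0.7346²) = 1/√0.4604 = 1.474
During 7.47 s of lab time, the oscillator's proper time advances by τ = Δt/γ = 7.47/1.474 = 5.068 s = 5.068×10⁰ s.
N = f × τ = 7.81×10⁵ × 5.068×10⁰ = 3.958×10⁶.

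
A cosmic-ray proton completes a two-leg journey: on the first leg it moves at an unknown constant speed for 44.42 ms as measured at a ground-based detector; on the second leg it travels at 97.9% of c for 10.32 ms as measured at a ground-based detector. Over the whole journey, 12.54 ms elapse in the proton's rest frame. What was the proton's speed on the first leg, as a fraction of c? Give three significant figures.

β = 0.972

Leg 1: speed unknown; τ_1 = 44.42/γ_1.
Leg 2: β = 0.979; γ = 1/√(1 − 0.979²) = 1/√0.04156 = 4.905; τ_2 = 10.32/4.905 = 2.104 ms.
Total proper time: τ_1 + 2.104 = 12.54, so τ_1 = 12.54 − 2.104 = 10.44 ms.
γ_1 = 44.42/10.44 = 4.256; β = √(1 − 1/γ²) = √0.9448.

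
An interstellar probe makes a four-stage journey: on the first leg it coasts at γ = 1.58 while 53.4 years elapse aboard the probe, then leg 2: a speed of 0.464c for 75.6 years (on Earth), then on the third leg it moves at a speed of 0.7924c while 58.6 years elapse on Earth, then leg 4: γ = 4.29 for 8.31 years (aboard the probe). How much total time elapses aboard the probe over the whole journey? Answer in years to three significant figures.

Leg 1: 53.4 years is already measured aboard the probe.
Leg 2: γ = 1/√(1 − 0.464²) = 1/√0.7847 = 1.129; τ_2 = 75.6/1.129 = 66.97 years.
Leg 3: γ = 1/√(1 − 0.7924²) = 1/√0.3721 = 1.639; τ_3 = 58.6/1.639 = 35.75 years.
Leg 4: 8.31 years is already measured aboard the probe.
Total: 53.40 + 66.97 + 35.75 + 8.310 years.

τ = 164 years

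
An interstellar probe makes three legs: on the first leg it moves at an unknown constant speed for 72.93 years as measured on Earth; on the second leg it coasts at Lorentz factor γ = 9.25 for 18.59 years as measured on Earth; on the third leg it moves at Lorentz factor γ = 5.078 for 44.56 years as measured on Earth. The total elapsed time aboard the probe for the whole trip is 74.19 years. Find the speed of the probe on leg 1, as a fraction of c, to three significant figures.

Leg 1: speed unknown; τ_1 = 72.93/γ_1.
Leg 2: γ = 9.25; τ_2 = 18.59/9.250 = 2.010 years.
Leg 3: γ = 5.078; τ_3 = 44.56/5.078 = 8.775 years.
Total proper time: τ_1 + 2.010 + 8.775 = 74.19, so τ_1 = 74.19 − 10.78 = 63.41 years.
γ_1 = 72.93/63.41 = 1.150; β = √(1 − 1/γ²) = √0.2441.

β = 0.494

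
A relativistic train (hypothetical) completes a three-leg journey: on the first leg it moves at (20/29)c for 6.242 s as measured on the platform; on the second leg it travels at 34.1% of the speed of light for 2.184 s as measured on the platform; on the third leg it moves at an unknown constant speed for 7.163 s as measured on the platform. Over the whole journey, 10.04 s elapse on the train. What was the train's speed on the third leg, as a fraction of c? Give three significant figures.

Leg 1: γ = 1/√(1 − (20/29)²) = 29/21 ≈ 1.381; τ_1 = 6.242/1.381 = 4.520 s.
Leg 2: β = 0.341; γ = 1/√(1 − 0.341²) = 1/√0.8837 = 1.064; τ_2 = 2.184/1.064 = 2.053 s.
Leg 3: speed unknown; τ_3 = 7.163/γ_3.
Total proper time: 4.520 + 2.053 + τ_3 = 10.04, so τ_3 = 10.04 − 6.573 = 3.467 s.
γ_3 = 7.163/3.467 = 2.066; β = √(1 − 1/γ²) = √0.7658.

β = 0.875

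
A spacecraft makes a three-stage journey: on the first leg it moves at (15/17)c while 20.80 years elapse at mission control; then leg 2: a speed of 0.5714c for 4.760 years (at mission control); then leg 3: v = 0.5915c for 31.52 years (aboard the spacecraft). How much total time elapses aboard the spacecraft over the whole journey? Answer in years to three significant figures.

τ = 45.2 years

Leg 1: γ = 1/√(1 − (15/17)²) = 17/8 = 2.125; τ_1 = 20.80/2.125 = 9.788 years.
Leg 2: γ = 1/√(1 − 0.5714²) = 1/√0.6735 = 1.219; τ_2 = 4.760/1.219 = 3.906 years.
Leg 3: 31.52 years is already measured aboard the spacecraft.
Total: 9.788 + 3.906 + 31.52 years.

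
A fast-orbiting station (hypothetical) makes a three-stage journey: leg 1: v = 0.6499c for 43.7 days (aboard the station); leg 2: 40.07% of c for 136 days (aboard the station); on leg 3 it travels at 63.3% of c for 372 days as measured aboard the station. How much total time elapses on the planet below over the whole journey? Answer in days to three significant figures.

Leg 1: γ = 1/√(1 − 0.6499²) = 1/√0.5776 = 1.316; Δt_1 = 1.316 × 43.7 = 57.50 days.
Leg 2: β = 0.4007; γ = 1/√(1 − 0.4007²) = 1/√0.8394 = 1.091; Δt_2 = 1.091 × 136 = 148.4 days.
Leg 3: β = 0.633; γ = 1/√(1 − 0.633²) = 1/√0.5993 = 1.292; Δt_3 = 1.292 × 372 = 480.5 days.
Total: 57.50 + 148.4 + 480.5 days.

Δt = 686 days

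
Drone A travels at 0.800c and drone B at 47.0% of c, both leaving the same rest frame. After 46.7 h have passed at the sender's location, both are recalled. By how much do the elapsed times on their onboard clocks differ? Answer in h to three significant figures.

|τ_A − τ_B| = 13.2 h

A: γ = 1/√(1 − 0.800²) = 5/3 ≈ 1.667; τ_A = 46.7/1.667 = 28.02 h.
B: β = 0.470; γ = 1/√(1 − 0.470²) = 1/√0.7791 = 1.133; τ_B = 46.7/1.133 = 41.22 h.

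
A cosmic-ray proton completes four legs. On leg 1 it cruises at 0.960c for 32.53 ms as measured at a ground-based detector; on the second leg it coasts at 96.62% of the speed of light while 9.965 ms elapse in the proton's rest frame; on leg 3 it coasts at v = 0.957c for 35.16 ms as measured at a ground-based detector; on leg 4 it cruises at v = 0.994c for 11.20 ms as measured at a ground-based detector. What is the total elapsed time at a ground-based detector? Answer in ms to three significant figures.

Leg 1: 32.53 ms is already measured at a ground-based detector.
Leg 2: β = 0.9662; γ = 1/√(1 − 0.9662²) = 1/√0.06646 = 3.879; Δt_2 = 3.879 × 9.965 = 38.65 ms.
Leg 3: 35.16 ms is already measured at a ground-based detector.
Leg 4: 11.20 ms is already measured at a ground-based detector.
Total: 32.53 + 38.65 + 35.16 + 11.20 ms.

Δt = 118 ms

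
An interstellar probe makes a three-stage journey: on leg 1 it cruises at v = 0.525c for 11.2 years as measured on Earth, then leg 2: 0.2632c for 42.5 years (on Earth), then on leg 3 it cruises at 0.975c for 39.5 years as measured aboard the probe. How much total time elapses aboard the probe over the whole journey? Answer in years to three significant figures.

τ = 90.0 years

Leg 1: γ = 1/√(1 − 0.525²) = 1/√0.7244 = 1.175; τ_1 = 11.2/1.175 = 9.532 years.
Leg 2: γ = 1/√(1 − 0.2632²) = 1/√0.9307 = 1.037; τ_2 = 42.5/1.037 = 41.00 years.
Leg 3: 39.5 years is already measured aboard the probe.
Total: 9.532 + 41.00 + 39.50 years.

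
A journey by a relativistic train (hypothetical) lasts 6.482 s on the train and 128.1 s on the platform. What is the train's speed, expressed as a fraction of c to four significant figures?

The proper time is measured on the train (both events occur at the train's location); Δt is measured on the platform. γ = Δt/τ = 128.1/6.482 = 19.76.
β = √(1 − 1/γ²) = √(1 − 0.002560) = √0.9974

v = 0.9987c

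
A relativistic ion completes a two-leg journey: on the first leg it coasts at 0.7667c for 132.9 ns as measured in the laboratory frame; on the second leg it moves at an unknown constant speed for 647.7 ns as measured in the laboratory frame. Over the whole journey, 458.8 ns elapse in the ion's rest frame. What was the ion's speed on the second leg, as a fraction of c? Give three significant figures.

β = 0.817

Leg 1: γ = 1/√(1 − 0.7667²) = 1/√0.4122 = 1.558; τ_1 = 132.9/1.558 = 85.32 ns.
Leg 2: speed unknown; τ_2 = 647.7/γ_2.
Total proper time: 85.32 + τ_2 = 458.8, so τ_2 = 458.8 − 85.32 = 373.5 ns.
γ_2 = 647.7/373.5 = 1.734; β = √(1 − 1/γ²) = √0.6675.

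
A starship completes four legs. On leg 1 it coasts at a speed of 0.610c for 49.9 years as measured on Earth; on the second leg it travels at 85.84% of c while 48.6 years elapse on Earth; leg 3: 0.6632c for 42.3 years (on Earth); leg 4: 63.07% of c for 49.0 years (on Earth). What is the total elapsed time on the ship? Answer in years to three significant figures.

τ = 134 years

Leg 1: γ = 1/√(1 − 0.610²) = 1/√0.6279 = 1.262; τ_1 = 49.9/1.262 = 39.54 years.
Leg 2: β = 0.8584; γ = 1/√(1 − 0.8584²) = 1/√0.2631 = 1.949; τ_2 = 48.6/1.949 = 24.93 years.
Leg 3: γ = 1/√(1 − 0.6632²) = 1/√0.5602 = 1.336; τ_3 = 42.3/1.336 = 31.66 years.
Leg 4: β = 0.6307; γ = 1/√(1 − 0.6307²) = 1/√0.6022 = 1.289; τ_4 = 49.0/1.289 = 38.03 years.
Total: 39.54 + 24.93 + 31.66 + 38.03 years.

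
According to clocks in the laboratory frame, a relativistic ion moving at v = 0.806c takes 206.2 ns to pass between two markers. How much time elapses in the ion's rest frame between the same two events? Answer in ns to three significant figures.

τ = 122 ns

γ = 1/√(1 − 0.806²) = 1/√0.3504 = 1.689
The interval measured in the laboratory frame is the dilated one; the clock in the ion's rest frame measures the proper time τ = Δt/γ = 206.2/1.689 ns.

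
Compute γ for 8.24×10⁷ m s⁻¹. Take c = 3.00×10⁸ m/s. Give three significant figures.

β = 8.24×10⁷/3.00×10⁸ = 0.2747; γ = 1/√(1 − 0.2747²) = 1.040

γ = 1.04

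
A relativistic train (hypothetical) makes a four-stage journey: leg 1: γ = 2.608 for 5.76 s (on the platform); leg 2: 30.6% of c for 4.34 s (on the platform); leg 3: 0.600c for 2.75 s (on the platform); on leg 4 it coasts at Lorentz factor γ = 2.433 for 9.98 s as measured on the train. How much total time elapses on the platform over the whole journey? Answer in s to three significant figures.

Leg 1: 5.76 s is already measured on the platform.
Leg 2: 4.34 s is already measured on the platform.
Leg 3: 2.75 s is already measured on the platform.
Leg 4: γ = 2.433; Δt_4 = 2.433 × 9.98 = 24.28 s.
Total: 5.760 + 4.340 + 2.750 + 24.28 s.

Δt = 37.1 s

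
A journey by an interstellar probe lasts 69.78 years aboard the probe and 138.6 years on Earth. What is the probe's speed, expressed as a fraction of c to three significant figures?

The proper time is measured aboard the probe (both events occur at the probe's location); Δt is measured on Earth. γ = Δt/τ = 138.6/69.78 = 1.986.
β = √(1 − 1/γ²) = √(1 − 0.2535) = √0.7465

v = 0.864c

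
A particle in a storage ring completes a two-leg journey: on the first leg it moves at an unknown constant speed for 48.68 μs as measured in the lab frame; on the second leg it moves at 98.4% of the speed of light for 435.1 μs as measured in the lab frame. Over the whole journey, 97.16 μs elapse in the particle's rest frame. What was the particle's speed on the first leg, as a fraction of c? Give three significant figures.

β = 0.915

Leg 1: speed unknown; τ_1 = 48.68/γ_1.
Leg 2: β = 0.984; γ = 1/√(1 − 0.984²) = 1/√0.03174 = 5.613; τ_2 = 435.1/5.613 = 77.52 μs.
Total proper time: τ_1 + 77.52 = 97.16, so τ_1 = 97.16 − 77.52 = 19.64 μs.
γ_1 = 48.68/19.64 = 2.479; β = √(1 − 1/γ²) = √0.8372.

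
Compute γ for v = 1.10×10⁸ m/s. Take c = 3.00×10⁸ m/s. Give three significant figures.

β = 1.10×10⁸/3.00×10⁸ = 0.3667; γ = 1/√(1 − 0.3667²) = 1.075

γ = 1.07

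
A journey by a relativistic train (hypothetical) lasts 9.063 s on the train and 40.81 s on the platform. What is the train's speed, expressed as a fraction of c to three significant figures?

The proper time is measured on the train (both events occur at the train's location); Δt is measured on the platform. γ = Δt/τ = 40.81/9.063 = 4.503.
β = √(1 − 1/γ²) = √(1 − 0.04932) = √0.9507

β = 0.975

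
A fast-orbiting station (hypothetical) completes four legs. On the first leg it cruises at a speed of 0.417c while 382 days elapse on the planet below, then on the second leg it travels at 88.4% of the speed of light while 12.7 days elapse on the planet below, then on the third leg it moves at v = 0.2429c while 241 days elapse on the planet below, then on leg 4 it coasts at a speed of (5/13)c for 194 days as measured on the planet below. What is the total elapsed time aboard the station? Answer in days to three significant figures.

τ = 766 days

Leg 1: γ = 1/√(1 − 0.417²) = 1/√0.8261 = 1.100; τ_1 = 382/1.100 = 347.2 days.
Leg 2: β = 0.884; γ = 1/√(1 − 0.884²) = 1/√0.2185 = 2.139; τ_2 = 12.7/2.139 = 5.937 days.
Leg 3: γ = 1/√(1 − 0.2429²) = 1/√0.9410 = 1.031; τ_3 = 241/1.031 = 233.8 days.
Leg 4: γ = 1/√(1 − (5/13)²) = 13/12 ≈ 1.083; τ_4 = 194/1.083 = 179.1 days.
Total: 347.2 + 5.937 + 233.8 + 179.1 days.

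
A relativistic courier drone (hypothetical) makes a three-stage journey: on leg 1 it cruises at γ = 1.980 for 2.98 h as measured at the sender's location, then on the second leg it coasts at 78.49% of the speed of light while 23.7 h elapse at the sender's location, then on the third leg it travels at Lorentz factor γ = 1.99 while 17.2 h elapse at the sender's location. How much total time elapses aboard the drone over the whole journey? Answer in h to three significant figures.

τ = 24.8 h

Leg 1: γ = 1.980; τ_1 = 2.98/1.980 = 1.505 h.
Leg 2: β = 0.7849; γ = 1/√(1 − 0.7849²) = 1/√0.3839 = 1.614; τ_2 = 23.7/1.614 = 14.69 h.
Leg 3: γ = 1.99; τ_3 = 17.2/1.990 = 8.643 h.
Total: 1.505 + 14.69 + 8.643 h.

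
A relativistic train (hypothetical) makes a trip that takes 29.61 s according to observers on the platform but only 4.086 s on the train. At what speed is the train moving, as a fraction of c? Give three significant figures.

β = 0.990

The proper time is measured on the train (both events occur at the train's location); Δt is measured on the platform. γ = Δt/τ = 29.61/4.086 = 7.247.
β = √(1 − 1/γ²) = √(1 − 0.01904) = √0.9810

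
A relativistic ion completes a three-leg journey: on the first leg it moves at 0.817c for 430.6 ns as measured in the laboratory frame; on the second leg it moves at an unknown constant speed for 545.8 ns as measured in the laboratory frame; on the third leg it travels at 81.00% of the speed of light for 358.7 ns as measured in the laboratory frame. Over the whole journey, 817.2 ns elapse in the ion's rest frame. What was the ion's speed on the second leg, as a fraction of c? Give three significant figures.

Leg 1: γ = 1/√(1 − 0.817²) = 1/√0.3325 = 1.734; τ_1 = 430.6/1.734 = 248.3 ns.
Leg 2: speed unknown; τ_2 = 545.8/γ_2.
Leg 3: β = 0.8100; γ = 1/√(1 − 0.8100²) = 1/√0.3439 = 1.705; τ_3 = 358.7/1.705 = 210.4 ns.
Total proper time: 248.3 + τ_2 + 210.4 = 817.2, so τ_2 = 817.2 − 458.7 = 358.5 ns.
γ_2 = 545.8/358.5 = 1.522; β = √(1 − 1/γ²) = √0.5685.

β = 0.754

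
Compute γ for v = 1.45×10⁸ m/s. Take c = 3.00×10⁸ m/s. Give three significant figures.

β = 1.45×10⁸/3.00×10⁸ = 0.4833; γ = 1/√(1 − 0.4833²) = 1.142

γ = 1.14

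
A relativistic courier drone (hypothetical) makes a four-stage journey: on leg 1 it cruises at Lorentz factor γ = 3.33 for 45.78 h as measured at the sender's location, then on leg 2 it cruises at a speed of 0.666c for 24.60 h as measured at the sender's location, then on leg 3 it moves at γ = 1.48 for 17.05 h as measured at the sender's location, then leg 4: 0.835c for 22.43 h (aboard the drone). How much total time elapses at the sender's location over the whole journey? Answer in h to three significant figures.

Δt = 128 h

Leg 1: 45.78 h is already measured at the sender's location.
Leg 2: 24.60 h is already measured at the sender's location.
Leg 3: 17.05 h is already measured at the sender's location.
Leg 4: γ = 1/√(1 − 0.835²) = 1/√0.3028 = 1.817; Δt_4 = 1.817 × 22.43 = 40.76 h.
Total: 45.78 + 24.60 + 17.05 + 40.76 h.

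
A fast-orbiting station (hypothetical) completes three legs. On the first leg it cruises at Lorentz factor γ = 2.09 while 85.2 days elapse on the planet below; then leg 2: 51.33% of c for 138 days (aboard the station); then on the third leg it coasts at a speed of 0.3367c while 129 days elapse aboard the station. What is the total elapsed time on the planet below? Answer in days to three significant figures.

Δt = 383 days

Leg 1: 85.2 days is already measured on the planet below.
Leg 2: β = 0.5133; γ = 1/√(1 − 0.5133²) = 1/√0.7365 = 1.165; Δt_2 = 1.165 × 138 = 160.8 days.
Leg 3: γ = 1/√(1 − 0.3367²) = 1/√0.8866 = 1.062; Δt_3 = 1.062 × 129 = 137.0 days.
Total: 85.20 + 160.8 + 137.0 days.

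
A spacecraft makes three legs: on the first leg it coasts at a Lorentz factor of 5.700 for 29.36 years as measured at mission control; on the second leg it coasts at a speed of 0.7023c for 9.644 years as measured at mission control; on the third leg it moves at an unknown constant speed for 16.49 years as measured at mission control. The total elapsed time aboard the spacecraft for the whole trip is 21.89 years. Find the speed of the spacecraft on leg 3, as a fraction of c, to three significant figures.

Leg 1: γ = 5.700; τ_1 = 29.36/5.700 = 5.151 years.
Leg 2: γ = 1/√(1 − 0.7023²) = 1/√0.5068 = 1.405; τ_2 = 9.644/1.405 = 6.865 years.
Leg 3: speed unknown; τ_3 = 16.49/γ_3.
Total proper time: 5.151 + 6.865 + τ_3 = 21.89, so τ_3 = 21.89 − 12.02 = 9.874 years.
γ_3 = 16.49/9.874 = 1.670; β = √(1 − 1/γ²) = √0.6415.

β = 0.801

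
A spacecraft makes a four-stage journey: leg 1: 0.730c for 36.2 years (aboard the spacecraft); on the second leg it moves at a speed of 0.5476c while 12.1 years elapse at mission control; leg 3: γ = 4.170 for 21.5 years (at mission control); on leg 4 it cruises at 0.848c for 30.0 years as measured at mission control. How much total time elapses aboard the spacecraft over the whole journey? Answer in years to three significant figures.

τ = 67.4 years

Leg 1: 36.2 years is already measured aboard the spacecraft.
Leg 2: γ = 1/√(1 − 0.5476²) = 1/√0.7001 = 1.195; τ_2 = 12.1/1.195 = 10.12 years.
Leg 3: γ = 4.170; τ_3 = 21.5/4.170 = 5.156 years.
Leg 4: γ = 1/√(1 − 0.848²) = 1/√0.2809 = 1.887; τ_4 = 30.0/1.887 = 15.90 years.
Total: 36.20 + 10.12 + 5.156 + 15.90 years.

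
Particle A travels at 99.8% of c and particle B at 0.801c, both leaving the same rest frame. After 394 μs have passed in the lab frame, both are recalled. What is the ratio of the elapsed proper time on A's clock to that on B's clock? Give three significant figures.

τ_A/τ_B = 0.106

A: β = 0.998; γ = 1/√(1 − 0.998²) = 1/√0.003996 = 15.82. B: γ = 1/√(1 − 0.801²) = 1/√0.3584 = 1.670.
τ_A/τ_B = γ_B/γ_A = 1.670/15.82 = 0.1056, so τ_A/τ_B = 0.1056.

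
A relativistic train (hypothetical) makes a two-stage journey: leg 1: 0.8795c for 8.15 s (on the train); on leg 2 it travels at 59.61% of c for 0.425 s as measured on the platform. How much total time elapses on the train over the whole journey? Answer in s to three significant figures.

Leg 1: 8.15 s is already measured on the train.
Leg 2: β = 0.5961; γ = 1/√(1 − 0.5961²) = 1/√0.6447 = 1.245; τ_2 = 0.425/1.245 = 0.3412 s.
Total: 8.150 + 0.3412 s.

τ = 8.49 s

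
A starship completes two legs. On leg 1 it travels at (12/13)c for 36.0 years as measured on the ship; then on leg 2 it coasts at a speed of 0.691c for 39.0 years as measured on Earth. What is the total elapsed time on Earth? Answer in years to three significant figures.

Leg 1: γ = 1/√(1 − (12/13)²) = 13/5 = 2.600; Δt_1 = 2.600 × 36.0 = 93.60 years.
Leg 2: 39.0 years is already measured on Earth.
Total: 93.60 + 39.00 years.

Δt = 133 years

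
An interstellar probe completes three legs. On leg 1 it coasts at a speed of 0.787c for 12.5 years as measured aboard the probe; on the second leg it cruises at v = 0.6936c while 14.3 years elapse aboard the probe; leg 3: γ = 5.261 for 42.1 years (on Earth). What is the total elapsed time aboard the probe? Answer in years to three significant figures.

τ = 34.8 years

Leg 1: 12.5 years is already measured aboard the probe.
Leg 2: 14.3 years is already measured aboard the probe.
Leg 3: γ = 5.261; τ_3 = 42.1/5.261 = 8.002 years.
Total: 12.50 + 14.30 + 8.002 years.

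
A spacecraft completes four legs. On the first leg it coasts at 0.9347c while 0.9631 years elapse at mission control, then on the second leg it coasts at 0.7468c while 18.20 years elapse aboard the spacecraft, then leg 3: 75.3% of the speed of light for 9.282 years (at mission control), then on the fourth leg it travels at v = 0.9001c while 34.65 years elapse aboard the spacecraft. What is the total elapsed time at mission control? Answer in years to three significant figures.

Leg 1: 0.9631 years is already measured at mission control.
Leg 2: γ = 1/√(1 − 0.7468²) = 1/√0.4423 = 1.504; Δt_2 = 1.504 × 18.20 = 27.37 years.
Leg 3: 9.282 years is already measured at mission control.
Leg 4: γ = 1/√(1 − 0.9001²) = 1/√0.1898 = 2.295; Δt_4 = 2.295 × 34.65 = 79.53 years.
Total: 0.9631 + 27.37 + 9.282 + 79.53 years.

Δt = 117 years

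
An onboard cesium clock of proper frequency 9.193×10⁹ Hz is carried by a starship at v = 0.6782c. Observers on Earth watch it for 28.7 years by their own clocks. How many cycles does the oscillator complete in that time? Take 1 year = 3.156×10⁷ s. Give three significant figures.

N = 6.12×10¹⁸

γ = 1/√(1 − 0.6782²) = 1/√0.5400 = 1.361
During 28.7 years of lab time, the oscillator's proper time advances by τ = Δt/γ = 28.7/1.361 = 21.09 years = 6.656×10⁸ s.
N = f × τ = 9.193×10⁹ × 6.656×10⁸ = 6.119×10¹⁸.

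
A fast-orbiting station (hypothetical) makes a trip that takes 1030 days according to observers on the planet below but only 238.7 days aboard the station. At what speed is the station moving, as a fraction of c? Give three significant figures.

v = 0.973c

The proper time is measured aboard the station (both events occur at the station's location); Δt is measured on the planet below. γ = Δt/τ = 1030/238.7 = 4.315.
β = √(1 − 1/γ²) = √(1 − 0.05371) = √0.9463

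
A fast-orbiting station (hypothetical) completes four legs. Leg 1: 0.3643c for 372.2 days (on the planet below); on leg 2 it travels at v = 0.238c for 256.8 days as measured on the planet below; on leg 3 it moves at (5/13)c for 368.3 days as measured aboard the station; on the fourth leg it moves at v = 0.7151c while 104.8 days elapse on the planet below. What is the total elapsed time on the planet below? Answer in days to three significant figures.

Δt = 1130 days

Leg 1: 372.2 days is already measured on the planet below.
Leg 2: 256.8 days is already measured on the planet below.
Leg 3: γ = 1/√(1 − (5/13)²) = 13/12 ≈ 1.083; Δt_3 = 1.083 × 368.3 = 399.0 days.
Leg 4: 104.8 days is already measured on the planet below.
Total: 372.2 + 256.8 + 399.0 + 104.8 days.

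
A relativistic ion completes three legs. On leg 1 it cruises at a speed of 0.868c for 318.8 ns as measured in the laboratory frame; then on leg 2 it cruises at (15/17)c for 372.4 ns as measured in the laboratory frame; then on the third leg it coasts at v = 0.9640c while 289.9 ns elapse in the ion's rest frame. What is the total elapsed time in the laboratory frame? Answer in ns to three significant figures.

Leg 1: 318.8 ns is already measured in the laboratory frame.
Leg 2: 372.4 ns is already measured in the laboratory frame.
Leg 3: γ = 1/√(1 − 0.9640²) = 1/√0.07070 = 3.761; Δt_3 = 3.761 × 289.9 = 1090 ns.
Total: 318.8 + 372.4 + 1090 ns.

Δt = 1780 ns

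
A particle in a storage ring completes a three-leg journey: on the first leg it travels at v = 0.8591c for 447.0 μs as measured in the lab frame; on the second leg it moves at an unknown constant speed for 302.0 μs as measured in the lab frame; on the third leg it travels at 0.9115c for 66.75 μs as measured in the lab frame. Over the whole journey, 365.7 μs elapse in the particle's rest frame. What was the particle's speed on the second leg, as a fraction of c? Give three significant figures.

Leg 1: γ = 1/√(1 − 0.8591²) = 1/√0.2619 = 1.954; τ_1 = 447.0/1.954 = 228.8 μs.
Leg 2: speed unknown; τ_2 = 302.0/γ_2.
Leg 3: γ = 1/√(1 − 0.9115²) = 1/√0.1692 = 2.431; τ_3 = 66.75/2.431 = 27.45 μs.
Total proper time: 228.8 + τ_2 + 27.45 = 365.7, so τ_2 = 365.7 − 256.2 = 109.5 μs.
γ_2 = 302.0/109.5 = 2.759; β = √(1 − 1/γ²) = √0.8686.

β = 0.932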